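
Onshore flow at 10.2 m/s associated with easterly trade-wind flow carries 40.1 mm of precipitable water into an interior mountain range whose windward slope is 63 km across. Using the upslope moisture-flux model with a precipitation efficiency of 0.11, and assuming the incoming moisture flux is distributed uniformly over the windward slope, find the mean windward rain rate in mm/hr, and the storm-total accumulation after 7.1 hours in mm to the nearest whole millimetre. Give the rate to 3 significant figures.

Incoming column moisture flux per unit ridge length: F = V × PW = 10.2 × 40.1 = 409.02 mm·m/s.
Spread over the 63 km slope with efficiency ε = 0.11: R = ε·F/W = 0.11 × 409.02 / 63000 m = 7.142e-04 mm/s.
R = 7.142e-04 × 3600 = 2.57 mm/hr.
Over 7.1 h: total = 2.57 × 7.1 = 18.247 ≈ 18 mm.

R ≈ 2.57 mm/hr; total ≈ 18 mm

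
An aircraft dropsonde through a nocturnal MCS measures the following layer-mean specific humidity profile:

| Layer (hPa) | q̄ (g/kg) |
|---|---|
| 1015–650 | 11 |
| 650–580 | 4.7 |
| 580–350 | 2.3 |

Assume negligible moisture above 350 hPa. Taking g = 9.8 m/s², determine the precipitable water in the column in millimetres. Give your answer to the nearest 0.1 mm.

PW ≈ 49.7 mm

Precipitable water is the column-integrated vapour mass per unit area: PW = (1/g) Σ q̄ Δp, with q in kg/kg and Δp in Pa (1 kg/m² of water = 1 mm).
Layer 1015–650 hPa: Δp = 365 hPa = 36500 Pa, q̄ = 0.011 kg/kg → 0.011 × 36500 / 9.8 = 40.97 mm
Layer 650–580 hPa: Δp = 70 hPa = 7000 Pa, q̄ = 0.0047 kg/kg → 0.0047 × 7000 / 9.8 = 3.36 mm
Layer 580–350 hPa: Δp = 230 hPa = 23000 Pa, q̄ = 0.0023 kg/kg → 0.0023 × 23000 / 9.8 = 5.40 mm
PW = 40.97 + 3.36 + 5.40 = 49.73 ≈ 49.7 mm.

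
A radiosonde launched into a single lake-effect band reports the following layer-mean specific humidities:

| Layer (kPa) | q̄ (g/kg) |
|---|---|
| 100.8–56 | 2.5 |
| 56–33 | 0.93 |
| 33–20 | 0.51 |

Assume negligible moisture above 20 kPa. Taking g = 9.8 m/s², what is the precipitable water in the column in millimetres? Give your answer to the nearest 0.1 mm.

PW ≈ 14.3 mm

Precipitable water is the column-integrated vapour mass per unit area: PW = (1/g) Σ q̄ Δp, with q in kg/kg and Δp in Pa (1 kg/m² of water = 1 mm).
Layer 100.8–56 kPa: Δp = 448 hPa = 44800 Pa, q̄ = 0.0025 kg/kg → 0.0025 × 44800 / 9.8 = 11.43 mm
Layer 56–33 kPa: Δp = 230 hPa = 23000 Pa, q̄ = 0.00093 kg/kg → 0.00093 × 23000 / 9.8 = 2.18 mm
Layer 33–20 kPa: Δp = 130 hPa = 13000 Pa, q̄ = 0.00051 kg/kg → 0.00051 × 13000 / 9.8 = 0.68 mm
PW = 11.43 + 2.18 + 0.68 = 14.29 ≈ 14.3 mm.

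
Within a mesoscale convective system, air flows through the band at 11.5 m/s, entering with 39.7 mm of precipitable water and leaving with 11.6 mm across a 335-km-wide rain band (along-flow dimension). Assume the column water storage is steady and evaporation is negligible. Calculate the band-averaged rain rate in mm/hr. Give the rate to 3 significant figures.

Column moisture flux per unit crosswind length is F = V × PW.
Inflow: F_in = 11.5 × 39.7 = 456.55 mm·m/s
Outflow: F_out = 11.5 × 11.6 = 133.4 mm·m/s
Steady-state rate R = (F_in − F_out)/L = (456.55 − 133.4) / 335000 m = 9.646e-04 mm/s.
R = 9.646e-04 × 3600 = 3.47 mm/hr.

R ≈ 3.47 mm/hr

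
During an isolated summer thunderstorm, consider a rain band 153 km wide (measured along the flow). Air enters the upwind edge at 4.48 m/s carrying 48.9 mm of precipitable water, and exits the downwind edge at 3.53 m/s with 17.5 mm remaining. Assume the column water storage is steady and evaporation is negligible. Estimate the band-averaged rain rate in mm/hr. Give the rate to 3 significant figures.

R ≈ 3.70 mm/hr

Column moisture flux per unit crosswind length is F = V × PW.
Inflow: F_in = 4.48 × 48.9 = 219.072 mm·m/s
Outflow: F_out = 3.53 × 17.5 = 61.775 mm·m/s
Steady-state rate R = (F_in − F_out)/L = (219.072 − 61.775) / 153000 m = 1.028e-03 mm/s.
R = 1.028e-03 × 3600 = 3.70 mm/hr.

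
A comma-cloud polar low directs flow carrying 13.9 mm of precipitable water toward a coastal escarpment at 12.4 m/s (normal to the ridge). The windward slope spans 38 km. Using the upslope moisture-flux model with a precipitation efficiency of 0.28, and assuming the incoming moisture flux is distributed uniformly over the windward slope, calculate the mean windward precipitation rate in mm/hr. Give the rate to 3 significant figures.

R ≈ 4.57 mm/hr

Incoming column moisture flux per unit ridge length: F = V × PW = 12.4 × 13.9 = 172.36 mm·m/s.
Spread over the 38 km slope with efficiency ε = 0.28: R = ε·F/W = 0.28 × 172.36 / 38000 m = 1.270e-03 mm/s.
R = 1.270e-03 × 3600 = 4.57 mm/hr.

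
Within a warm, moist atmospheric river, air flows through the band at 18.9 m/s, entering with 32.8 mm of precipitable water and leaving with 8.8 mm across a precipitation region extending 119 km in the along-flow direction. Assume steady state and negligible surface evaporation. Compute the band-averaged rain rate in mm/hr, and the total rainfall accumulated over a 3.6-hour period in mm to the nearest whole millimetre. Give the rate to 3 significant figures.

Column moisture flux per unit crosswind length is F = V × PW.
Inflow: F_in = 18.9 × 32.8 = 619.92 mm·m/s
Outflow: F_out = 18.9 × 8.8 = 166.32 mm·m/s
Steady-state rate R = (F_in − F_out)/L = (619.92 − 166.32) / 119000 m = 3.812e-03 mm/s.
R = 3.812e-03 × 3600 = 13.7 mm/hr.
Over 3.6 h: total = 13.7 × 3.6 = 49.32 ≈ 49 mm.

R ≈ 13.7 mm/hr; total ≈ 49 mm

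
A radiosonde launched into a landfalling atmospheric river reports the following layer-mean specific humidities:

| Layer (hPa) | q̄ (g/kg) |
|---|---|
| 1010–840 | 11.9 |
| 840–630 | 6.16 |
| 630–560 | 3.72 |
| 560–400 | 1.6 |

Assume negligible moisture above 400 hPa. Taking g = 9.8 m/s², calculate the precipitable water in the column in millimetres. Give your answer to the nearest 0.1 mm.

PW ≈ 39.1 mm

Precipitable water is the column-integrated vapour mass per unit area: PW = (1/g) Σ q̄ Δp, with q in kg/kg and Δp in Pa (1 kg/m² of water = 1 mm).
Layer 1010–840 hPa: Δp = 170 hPa = 17000 Pa, q̄ = 0.0119 kg/kg → 0.0119 × 17000 / 9.8 = 20.64 mm
Layer 840–630 hPa: Δp = 210 hPa = 21000 Pa, q̄ = 0.00616 kg/kg → 0.00616 × 21000 / 9.8 = 13.20 mm
Layer 630–560 hPa: Δp = 70 hPa = 7000 Pa, q̄ = 0.00372 kg/kg → 0.00372 × 7000 / 9.8 = 2.66 mm
Layer 560–400 hPa: Δp = 160 hPa = 16000 Pa, q̄ = 0.0016 kg/kg → 0.0016 × 16000 / 9.8 = 2.61 mm
PW = 20.64 + 13.20 + 2.66 + 2.61 = 39.11 ≈ 39.1 mm.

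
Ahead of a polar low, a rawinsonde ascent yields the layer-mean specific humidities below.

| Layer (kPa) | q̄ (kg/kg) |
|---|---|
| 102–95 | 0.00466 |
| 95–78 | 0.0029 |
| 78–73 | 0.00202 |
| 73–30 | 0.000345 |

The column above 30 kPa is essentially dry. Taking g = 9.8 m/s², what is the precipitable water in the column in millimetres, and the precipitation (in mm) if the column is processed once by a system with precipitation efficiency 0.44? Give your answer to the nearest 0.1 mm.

PW ≈ 10.9 mm; precipitation ≈ 4.8 mm

Precipitable water is the column-integrated vapour mass per unit area: PW = (1/g) Σ q̄ Δp, with q in kg/kg and Δp in Pa (1 kg/m² of water = 1 mm).
Layer 102–95 kPa: Δp = 70 hPa = 7000 Pa, q̄ = 0.00466 kg/kg → 0.00466 × 7000 / 9.8 = 3.33 mm
Layer 95–78 kPa: Δp = 170 hPa = 17000 Pa, q̄ = 0.0029 kg/kg → 0.0029 × 17000 / 9.8 = 5.03 mm
Layer 78–73 kPa: Δp = 50 hPa = 5000 Pa, q̄ = 0.00202 kg/kg → 0.00202 × 5000 / 9.8 = 1.03 mm
Layer 73–30 kPa: Δp = 430 hPa = 43000 Pa, q̄ = 0.000345 kg/kg → 0.000345 × 43000 / 9.8 = 1.51 mm
PW = 3.33 + 5.03 + 1.03 + 1.51 = 10.90 ≈ 10.9 mm.
Precipitation = ε × PW = 0.44 × 10.9 = 4.8 mm.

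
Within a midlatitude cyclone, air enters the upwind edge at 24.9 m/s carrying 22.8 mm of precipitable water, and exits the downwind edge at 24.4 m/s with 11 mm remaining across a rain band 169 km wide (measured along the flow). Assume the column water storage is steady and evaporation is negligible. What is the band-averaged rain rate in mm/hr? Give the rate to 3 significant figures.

Column moisture flux per unit crosswind length is F = V × PW.
Inflow: F_in = 24.9 × 22.8 = 567.72 mm·m/s
Outflow: F_out = 24.4 × 11 = 268.4 mm·m/s
Steady-state rate R = (F_in − F_out)/L = (567.72 − 268.4) / 169000 m = 1.771e-03 mm/s.
R = 1.771e-03 × 3600 = 6.38 mm/hr.

R ≈ 6.38 mm/hr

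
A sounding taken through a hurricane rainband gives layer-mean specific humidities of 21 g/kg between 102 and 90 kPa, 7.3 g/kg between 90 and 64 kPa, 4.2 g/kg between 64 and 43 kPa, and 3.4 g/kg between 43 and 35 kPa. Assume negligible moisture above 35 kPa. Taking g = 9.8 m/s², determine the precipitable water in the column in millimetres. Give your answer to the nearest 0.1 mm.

Precipitable water is the column-integrated vapour mass per unit area: PW = (1/g) Σ q̄ Δp, with q in kg/kg and Δp in Pa (1 kg/m² of water = 1 mm).
Layer 102–90 kPa: Δp = 120 hPa = 12000 Pa, q̄ = 0.021 kg/kg → 0.021 × 12000 / 9.8 = 25.71 mm
Layer 90–64 kPa: Δp = 260 hPa = 26000 Pa, q̄ = 0.0073 kg/kg → 0.0073 × 26000 / 9.8 = 19.37 mm
Layer 64–43 kPa: Δp = 210 hPa = 21000 Pa, q̄ = 0.0042 kg/kg → 0.0042 × 21000 / 9.8 = 9.00 mm
Layer 43–35 kPa: Δp = 80 hPa = 8000 Pa, q̄ = 0.0034 kg/kg → 0.0034 × 8000 / 9.8 = 2.78 mm
PW = 25.71 + 19.37 + 9.00 + 2.78 = 56.86 ≈ 56.9 mm.

PW ≈ 56.9 mm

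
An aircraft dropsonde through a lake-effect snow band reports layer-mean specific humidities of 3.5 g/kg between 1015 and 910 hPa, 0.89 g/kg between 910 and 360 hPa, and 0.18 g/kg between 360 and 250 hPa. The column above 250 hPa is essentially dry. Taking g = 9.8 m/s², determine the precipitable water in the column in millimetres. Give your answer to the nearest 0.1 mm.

PW ≈ 8.9 mm

Precipitable water is the column-integrated vapour mass per unit area: PW = (1/g) Σ q̄ Δp, with q in kg/kg and Δp in Pa (1 kg/m² of water = 1 mm).
Layer 1015–910 hPa: Δp = 105 hPa = 10500 Pa, q̄ = 0.0035 kg/kg → 0.0035 × 10500 / 9.8 = 3.75 mm
Layer 910–360 hPa: Δp = 550 hPa = 55000 Pa, q̄ = 0.00089 kg/kg → 0.00089 × 55000 / 9.8 = 4.99 mm
Layer 360–250 hPa: Δp = 110 hPa = 11000 Pa, q̄ = 0.00018 kg/kg → 0.00018 × 11000 / 9.8 = 0.20 mm
PW = 3.75 + 4.99 + 0.20 = 8.94 ≈ 8.9 mm.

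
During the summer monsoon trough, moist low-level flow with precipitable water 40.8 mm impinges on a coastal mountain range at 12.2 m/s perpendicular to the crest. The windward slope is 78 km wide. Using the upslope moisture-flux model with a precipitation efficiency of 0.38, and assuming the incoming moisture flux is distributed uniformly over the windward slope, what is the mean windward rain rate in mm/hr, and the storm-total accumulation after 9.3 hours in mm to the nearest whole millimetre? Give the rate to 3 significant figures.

R ≈ 8.73 mm/hr; total ≈ 81 mm

Incoming column moisture flux per unit ridge length: F = V × PW = 12.2 × 40.8 = 497.76 mm·m/s.
Spread over the 78 km slope with efficiency ε = 0.38: R = ε·F/W = 0.38 × 497.76 / 78000 m = 2.425e-03 mm/s.
R = 2.425e-03 × 3600 = 8.73 mm/hr.
Over 9.3 h: total = 8.73 × 9.3 = 81.189 ≈ 81 mm.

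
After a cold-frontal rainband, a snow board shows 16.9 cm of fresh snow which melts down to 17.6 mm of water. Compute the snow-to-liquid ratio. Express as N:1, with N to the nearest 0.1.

ratio ≈ 9.6

Ratio = snow depth / SWE = 169 mm / 17.6 mm = 9.6, i.e. 9.6:1.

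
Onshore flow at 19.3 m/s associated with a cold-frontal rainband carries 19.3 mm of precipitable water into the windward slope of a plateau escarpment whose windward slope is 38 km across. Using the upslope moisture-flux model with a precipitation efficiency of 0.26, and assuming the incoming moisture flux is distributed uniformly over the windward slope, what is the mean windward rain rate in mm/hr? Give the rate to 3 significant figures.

Incoming column moisture flux per unit ridge length: F = V × PW = 19.3 × 19.3 = 372.49 mm·m/s.
Spread over the 38 km slope with efficiency ε = 0.26: R = ε·F/W = 0.26 × 372.49 / 38000 m = 2.549e-03 mm/s.
R = 2.549e-03 × 3600 = 9.18 mm/hr.

R ≈ 9.18 mm/hr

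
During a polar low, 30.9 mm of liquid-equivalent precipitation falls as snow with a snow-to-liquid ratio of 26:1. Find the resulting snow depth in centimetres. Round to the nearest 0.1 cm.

snow depth ≈ 80.3 cm

Snow depth = liquid × ratio = 30.9 mm × 26 = 803.4 mm = 80.3 cm.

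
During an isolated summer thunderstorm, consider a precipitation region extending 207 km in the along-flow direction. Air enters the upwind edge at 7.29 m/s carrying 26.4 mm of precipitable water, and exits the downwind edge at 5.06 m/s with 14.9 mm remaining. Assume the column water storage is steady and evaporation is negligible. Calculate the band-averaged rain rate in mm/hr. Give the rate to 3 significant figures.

R ≈ 2.04 mm/hr

Column moisture flux per unit crosswind length is F = V × PW.
Inflow: F_in = 7.29 × 26.4 = 192.456 mm·m/s
Outflow: F_out = 5.06 × 14.9 = 75.394 mm·m/s
Steady-state rate R = (F_in − F_out)/L = (192.456 − 75.394) / 207000 m = 5.655e-04 mm/s.
R = 5.655e-04 × 3600 = 2.04 mm/hr.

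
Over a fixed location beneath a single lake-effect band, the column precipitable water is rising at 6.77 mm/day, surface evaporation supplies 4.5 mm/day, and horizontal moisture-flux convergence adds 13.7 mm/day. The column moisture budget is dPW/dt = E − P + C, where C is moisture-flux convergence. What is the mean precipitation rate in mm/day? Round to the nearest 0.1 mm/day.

dPW/dt = +6.77 mm/day.
P = E + C − dPW/dt = 4.5 + (13.7) − (+6.77) = 11.4 mm/day.

P ≈ 11.4 mm/day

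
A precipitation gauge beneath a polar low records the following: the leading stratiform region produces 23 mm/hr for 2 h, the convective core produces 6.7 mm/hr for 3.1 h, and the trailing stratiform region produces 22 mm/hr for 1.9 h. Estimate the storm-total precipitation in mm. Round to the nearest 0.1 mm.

total ≈ 108.6 mm

Total = Σ Rᵢ Δtᵢ = 23 × 2 + 6.7 × 3.1 + 22 × 1.9
      = 46 + 20.77 + 41.8 = 108.6 mm.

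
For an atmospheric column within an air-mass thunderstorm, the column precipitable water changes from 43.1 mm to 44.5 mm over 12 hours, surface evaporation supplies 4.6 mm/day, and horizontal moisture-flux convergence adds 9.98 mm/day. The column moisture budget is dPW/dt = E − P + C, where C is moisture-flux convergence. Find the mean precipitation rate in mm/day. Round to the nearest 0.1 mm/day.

P ≈ 11.8 mm/day

dPW/dt = (44.5 − 43.1) mm / (12/24 day) = +2.800 mm/day.
P = E + C − dPW/dt = 4.6 + (9.98) − (+2.800) = 11.8 mm/day.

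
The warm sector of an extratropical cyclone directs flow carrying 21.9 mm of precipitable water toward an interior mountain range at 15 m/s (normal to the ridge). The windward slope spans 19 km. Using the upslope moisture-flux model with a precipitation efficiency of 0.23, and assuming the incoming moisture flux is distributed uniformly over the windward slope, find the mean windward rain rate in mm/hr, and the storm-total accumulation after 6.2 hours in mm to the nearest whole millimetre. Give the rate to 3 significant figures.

R ≈ 14.3 mm/hr; total ≈ 89 mm

Incoming column moisture flux per unit ridge length: F = V × PW = 15 × 21.9 = 328.5 mm·m/s.
Spread over the 19 km slope with efficiency ε = 0.23: R = ε·F/W = 0.23 × 328.5 / 19000 m = 3.977e-03 mm/s.
R = 3.977e-03 × 3600 = 14.3 mm/hr.
Over 6.2 h: total = 14.3 × 6.2 = 88.66 ≈ 89 mm.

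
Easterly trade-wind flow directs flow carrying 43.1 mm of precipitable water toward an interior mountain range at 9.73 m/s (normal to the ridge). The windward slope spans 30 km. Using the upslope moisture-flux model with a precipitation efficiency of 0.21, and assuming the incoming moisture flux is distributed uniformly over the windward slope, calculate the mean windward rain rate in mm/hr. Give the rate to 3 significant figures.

R ≈ 10.6 mm/hr

Incoming column moisture flux per unit ridge length: F = V × PW = 9.73 × 43.1 = 419.363 mm·m/s.
Spread over the 30 km slope with efficiency ε = 0.21: R = ε·F/W = 0.21 × 419.363 / 30000 m = 2.936e-03 mm/s.
R = 2.936e-03 × 3600 = 10.6 mm/hr.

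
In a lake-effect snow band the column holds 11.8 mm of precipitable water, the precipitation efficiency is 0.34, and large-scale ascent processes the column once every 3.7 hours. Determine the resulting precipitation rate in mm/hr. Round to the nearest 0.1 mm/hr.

R ≈ 1.1 mm/hr

Each overturning extracts ε × PW = 0.34 × 11.8 = 4.012 mm.
Rate = ε·PW / τ = 4.012 / 3.7 h = 1.1 mm/hr.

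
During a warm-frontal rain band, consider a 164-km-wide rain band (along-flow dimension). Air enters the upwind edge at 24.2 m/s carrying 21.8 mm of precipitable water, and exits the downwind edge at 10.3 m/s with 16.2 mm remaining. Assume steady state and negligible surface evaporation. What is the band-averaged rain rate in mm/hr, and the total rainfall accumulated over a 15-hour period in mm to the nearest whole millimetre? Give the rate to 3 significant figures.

R ≈ 7.92 mm/hr; total ≈ 119 mm

Column moisture flux per unit crosswind length is F = V × PW.
Inflow: F_in = 24.2 × 21.8 = 527.56 mm·m/s
Outflow: F_out = 10.3 × 16.2 = 166.86 mm·m/s
Steady-state rate R = (F_in − F_out)/L = (527.56 − 166.86) / 164000 m = 2.199e-03 mm/s.
R = 2.199e-03 × 3600 = 7.92 mm/hr.
Over 15 h: total = 7.92 × 15 = 118.8 ≈ 119 mm.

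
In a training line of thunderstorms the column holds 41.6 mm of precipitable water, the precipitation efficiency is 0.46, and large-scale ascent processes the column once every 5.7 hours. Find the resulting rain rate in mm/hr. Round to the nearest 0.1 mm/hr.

Each overturning extracts ε × PW = 0.46 × 41.6 = 19.136 mm.
Rate = ε·PW / τ = 19.136 / 5.7 h = 3.4 mm/hr.

R ≈ 3.4 mm/hr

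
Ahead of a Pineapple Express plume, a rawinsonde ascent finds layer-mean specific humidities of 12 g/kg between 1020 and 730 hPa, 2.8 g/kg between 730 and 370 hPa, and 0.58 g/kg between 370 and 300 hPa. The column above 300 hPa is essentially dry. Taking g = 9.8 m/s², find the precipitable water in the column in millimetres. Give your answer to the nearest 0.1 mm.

PW ≈ 46.2 mm

Precipitable water is the column-integrated vapour mass per unit area: PW = (1/g) Σ q̄ Δp, with q in kg/kg and Δp in Pa (1 kg/m² of water = 1 mm).
Layer 1020–730 hPa: Δp = 290 hPa = 29000 Pa, q̄ = 0.012 kg/kg → 0.012 × 29000 / 9.8 = 35.51 mm
Layer 730–370 hPa: Δp = 360 hPa = 36000 Pa, q̄ = 0.0028 kg/kg → 0.0028 × 36000 / 9.8 = 10.29 mm
Layer 370–300 hPa: Δp = 70 hPa = 7000 Pa, q̄ = 0.00058 kg/kg → 0.00058 × 7000 / 9.8 = 0.41 mm
PW = 35.51 + 10.29 + 0.41 = 46.21 ≈ 46.2 mm.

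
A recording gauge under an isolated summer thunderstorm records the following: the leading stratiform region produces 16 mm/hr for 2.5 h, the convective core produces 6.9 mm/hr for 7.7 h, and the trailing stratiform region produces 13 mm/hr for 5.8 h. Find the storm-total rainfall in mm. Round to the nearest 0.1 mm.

Total = Σ Rᵢ Δtᵢ = 16 × 2.5 + 6.9 × 7.7 + 13 × 5.8
      = 40 + 53.13 + 75.4 = 168.5 mm.

total ≈ 168.5 mm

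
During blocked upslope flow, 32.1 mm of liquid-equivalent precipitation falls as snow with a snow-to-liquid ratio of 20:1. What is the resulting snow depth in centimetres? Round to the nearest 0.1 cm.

snow depth ≈ 64.2 cm

Snow depth = liquid × ratio = 32.1 mm × 20 = 642 mm = 64.2 cm.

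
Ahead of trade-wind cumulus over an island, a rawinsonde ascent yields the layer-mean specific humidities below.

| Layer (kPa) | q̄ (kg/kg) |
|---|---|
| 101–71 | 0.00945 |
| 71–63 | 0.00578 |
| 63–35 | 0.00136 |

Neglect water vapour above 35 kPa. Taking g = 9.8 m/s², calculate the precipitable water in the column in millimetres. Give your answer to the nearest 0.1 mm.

Precipitable water is the column-integrated vapour mass per unit area: PW = (1/g) Σ q̄ Δp, with q in kg/kg and Δp in Pa (1 kg/m² of water = 1 mm).
Layer 101–71 kPa: Δp = 300 hPa = 30000 Pa, q̄ = 0.00945 kg/kg → 0.00945 × 30000 / 9.8 = 28.93 mm
Layer 71–63 kPa: Δp = 80 hPa = 8000 Pa, q̄ = 0.00578 kg/kg → 0.00578 × 8000 / 9.8 = 4.72 mm
Layer 63–35 kPa: Δp = 280 hPa = 28000 Pa, q̄ = 0.00136 kg/kg → 0.00136 × 28000 / 9.8 = 3.89 mm
PW = 28.93 + 4.72 + 3.89 = 37.54 ≈ 37.5 mm.

PW ≈ 37.5 mm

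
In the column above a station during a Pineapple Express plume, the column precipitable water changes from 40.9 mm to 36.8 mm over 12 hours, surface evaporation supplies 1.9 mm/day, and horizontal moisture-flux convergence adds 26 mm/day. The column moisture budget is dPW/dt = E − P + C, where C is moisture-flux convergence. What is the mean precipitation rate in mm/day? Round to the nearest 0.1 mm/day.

P ≈ 36.1 mm/day

dPW/dt = (36.8 − 40.9) mm / (12/24 day) = -8.200 mm/day.
P = E + C − dPW/dt = 1.9 + (26) − (-8.200) = 36.1 mm/day.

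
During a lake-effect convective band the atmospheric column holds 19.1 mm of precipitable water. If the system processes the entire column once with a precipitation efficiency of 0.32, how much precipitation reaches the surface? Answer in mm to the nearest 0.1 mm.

Precipitation = ε × PW = 0.32 × 19.1 = 6.1 mm.

precipitation ≈ 6.1 mm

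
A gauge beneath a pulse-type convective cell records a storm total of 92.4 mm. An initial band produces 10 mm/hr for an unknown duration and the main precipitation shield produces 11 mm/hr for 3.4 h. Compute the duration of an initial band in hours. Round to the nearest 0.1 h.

Known phases: 11 × 3.4 = 37.4 mm.
Remaining depth = 92.4 − 37.4 = 55 mm.
Duration = 55 / 10 = 5.5 h.

duration ≈ 5.5 h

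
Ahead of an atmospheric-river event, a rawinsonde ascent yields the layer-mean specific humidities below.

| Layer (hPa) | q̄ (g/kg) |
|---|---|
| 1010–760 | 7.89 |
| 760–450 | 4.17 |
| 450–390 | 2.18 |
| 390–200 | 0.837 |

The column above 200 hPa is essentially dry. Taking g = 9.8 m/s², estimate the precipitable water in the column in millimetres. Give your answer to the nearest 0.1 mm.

PW ≈ 36.3 mm

Precipitable water is the column-integrated vapour mass per unit area: PW = (1/g) Σ q̄ Δp, with q in kg/kg and Δp in Pa (1 kg/m² of water = 1 mm).
Layer 1010–760 hPa: Δp = 250 hPa = 25000 Pa, q̄ = 0.00789 kg/kg → 0.00789 × 25000 / 9.8 = 20.13 mm
Layer 760–450 hPa: Δp = 310 hPa = 31000 Pa, q̄ = 0.00417 kg/kg → 0.00417 × 31000 / 9.8 = 13.19 mm
Layer 450–390 hPa: Δp = 60 hPa = 6000 Pa, q̄ = 0.00218 kg/kg → 0.00218 × 6000 / 9.8 = 1.33 mm
Layer 390–200 hPa: Δp = 190 hPa = 19000 Pa, q̄ = 0.000837 kg/kg → 0.000837 × 19000 / 9.8 = 1.62 mm
PW = 20.13 + 13.19 + 1.33 + 1.62 = 36.27 ≈ 36.3 mm.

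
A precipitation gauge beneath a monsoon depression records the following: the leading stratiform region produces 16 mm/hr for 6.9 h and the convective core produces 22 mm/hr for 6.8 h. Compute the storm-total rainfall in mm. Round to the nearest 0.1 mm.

total ≈ 260.0 mm

Total = Σ Rᵢ Δtᵢ = 16 × 6.9 + 22 × 6.8
      = 110.4 + 149.6 = 260.0 mm.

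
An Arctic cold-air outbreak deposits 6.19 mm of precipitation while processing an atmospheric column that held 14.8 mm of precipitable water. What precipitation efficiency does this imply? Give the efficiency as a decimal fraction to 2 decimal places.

ε = precipitation / PW = 6.19 / 14.8 = 0.42.

ε ≈ 0.42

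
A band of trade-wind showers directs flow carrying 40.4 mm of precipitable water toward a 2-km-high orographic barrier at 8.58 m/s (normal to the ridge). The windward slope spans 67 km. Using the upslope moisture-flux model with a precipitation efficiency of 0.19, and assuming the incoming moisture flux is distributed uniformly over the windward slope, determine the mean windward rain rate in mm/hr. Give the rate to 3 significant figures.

Incoming column moisture flux per unit ridge length: F = V × PW = 8.58 × 40.4 = 346.632 mm·m/s.
Spread over the 67 km slope with efficiency ε = 0.19: R = ε·F/W = 0.19 × 346.632 / 67000 m = 9.830e-04 mm/s.
R = 9.830e-04 × 3600 = 3.54 mm/hr.

R ≈ 3.54 mm/hr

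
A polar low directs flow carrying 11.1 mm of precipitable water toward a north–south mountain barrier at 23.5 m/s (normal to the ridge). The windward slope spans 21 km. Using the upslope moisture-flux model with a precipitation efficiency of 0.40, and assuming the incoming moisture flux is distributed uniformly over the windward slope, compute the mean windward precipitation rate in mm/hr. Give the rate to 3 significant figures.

Incoming column moisture flux per unit ridge length: F = V × PW = 23.5 × 11.1 = 260.85 mm·m/s.
Spread over the 21 km slope with efficiency ε = 0.40: R = ε·F/W = 0.40 × 260.85 / 21000 m = 4.969e-03 mm/s.
R = 4.969e-03 × 3600 = 17.9 mm/hr.

R ≈ 17.9 mm/hr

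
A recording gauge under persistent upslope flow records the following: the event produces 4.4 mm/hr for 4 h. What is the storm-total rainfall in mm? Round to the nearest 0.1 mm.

Total = Σ Rᵢ Δtᵢ = 4.4 × 4
      = 17.6 = 17.6 mm.

total ≈ 17.6 mm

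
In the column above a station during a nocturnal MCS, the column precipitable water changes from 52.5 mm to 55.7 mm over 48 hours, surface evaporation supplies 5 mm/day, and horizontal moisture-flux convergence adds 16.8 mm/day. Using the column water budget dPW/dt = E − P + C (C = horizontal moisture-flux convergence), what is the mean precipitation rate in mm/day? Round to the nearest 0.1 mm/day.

P ≈ 20.2 mm/day

dPW/dt = (55.7 − 52.5) mm / (48/24 day) = +1.600 mm/day.
P = E + C − dPW/dt = 5 + (16.8) − (+1.600) = 20.2 mm/day.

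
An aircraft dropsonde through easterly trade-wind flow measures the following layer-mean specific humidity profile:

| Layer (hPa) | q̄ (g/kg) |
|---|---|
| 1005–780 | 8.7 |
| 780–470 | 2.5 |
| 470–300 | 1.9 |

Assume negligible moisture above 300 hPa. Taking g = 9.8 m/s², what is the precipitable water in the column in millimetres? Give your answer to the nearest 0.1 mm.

Precipitable water is the column-integrated vapour mass per unit area: PW = (1/g) Σ q̄ Δp, with q in kg/kg and Δp in Pa (1 kg/m² of water = 1 mm).
Layer 1005–780 hPa: Δp = 225 hPa = 22500 Pa, q̄ = 0.0087 kg/kg → 0.0087 × 22500 / 9.8 = 19.97 mm
Layer 780–470 hPa: Δp = 310 hPa = 31000 Pa, q̄ = 0.0025 kg/kg → 0.0025 × 31000 / 9.8 = 7.91 mm
Layer 470–300 hPa: Δp = 170 hPa = 17000 Pa, q̄ = 0.0019 kg/kg → 0.0019 × 17000 / 9.8 = 3.30 mm
PW = 19.97 + 7.91 + 3.30 = 31.18 ≈ 31.2 mm.

PW ≈ 31.2 mm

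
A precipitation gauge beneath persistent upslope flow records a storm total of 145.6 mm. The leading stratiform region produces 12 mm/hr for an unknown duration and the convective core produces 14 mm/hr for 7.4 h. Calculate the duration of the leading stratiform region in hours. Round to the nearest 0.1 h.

duration ≈ 3.5 h

Known phases: 14 × 7.4 = 103.6 mm.
Remaining depth = 145.6 − 103.6 = 42 mm.
Duration = 42 / 12 = 3.5 h.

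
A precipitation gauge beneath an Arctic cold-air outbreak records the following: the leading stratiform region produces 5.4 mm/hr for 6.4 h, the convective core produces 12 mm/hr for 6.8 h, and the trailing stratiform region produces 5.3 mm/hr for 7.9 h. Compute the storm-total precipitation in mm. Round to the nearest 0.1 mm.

Total = Σ Rᵢ Δtᵢ = 5.4 × 6.4 + 12 × 6.8 + 5.3 × 7.9
      = 34.56 + 81.6 + 41.87 = 158.0 mm.

total ≈ 158.0 mm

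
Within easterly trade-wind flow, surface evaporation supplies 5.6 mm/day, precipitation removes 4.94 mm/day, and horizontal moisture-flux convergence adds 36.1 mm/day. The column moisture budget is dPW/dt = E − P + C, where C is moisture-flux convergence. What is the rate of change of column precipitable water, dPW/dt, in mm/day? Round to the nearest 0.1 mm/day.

dPW/dt = E − P + C = 5.6 − 4.94 + (36.1) = 36.8 mm/day.

dPW/dt ≈ 36.8 mm/day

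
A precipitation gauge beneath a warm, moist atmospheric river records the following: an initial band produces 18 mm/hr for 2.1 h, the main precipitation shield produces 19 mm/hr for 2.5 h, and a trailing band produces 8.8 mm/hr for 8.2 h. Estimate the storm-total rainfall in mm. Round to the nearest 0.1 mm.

total ≈ 157.5 mm

Total = Σ Rᵢ Δtᵢ = 18 × 2.1 + 19 × 2.5 + 8.8 × 8.2
      = 37.8 + 47.5 + 72.16 = 157.5 mm.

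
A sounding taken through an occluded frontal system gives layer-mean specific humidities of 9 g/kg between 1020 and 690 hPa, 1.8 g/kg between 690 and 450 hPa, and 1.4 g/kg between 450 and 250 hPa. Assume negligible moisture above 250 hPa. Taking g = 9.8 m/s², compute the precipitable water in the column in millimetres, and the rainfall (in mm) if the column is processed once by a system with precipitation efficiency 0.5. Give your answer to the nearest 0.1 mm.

PW ≈ 37.6 mm; rainfall ≈ 18.8 mm

Precipitable water is the column-integrated vapour mass per unit area: PW = (1/g) Σ q̄ Δp, with q in kg/kg and Δp in Pa (1 kg/m² of water = 1 mm).
Layer 1020–690 hPa: Δp = 330 hPa = 33000 Pa, q̄ = 0.009 kg/kg → 0.009 × 33000 / 9.8 = 30.31 mm
Layer 690–450 hPa: Δp = 240 hPa = 24000 Pa, q̄ = 0.0018 kg/kg → 0.0018 × 24000 / 9.8 = 4.41 mm
Layer 450–250 hPa: Δp = 200 hPa = 20000 Pa, q̄ = 0.0014 kg/kg → 0.0014 × 20000 / 9.8 = 2.86 mm
PW = 30.31 + 4.41 + 2.86 = 37.58 ≈ 37.6 mm.
Rainfall = ε × PW = 0.5 × 37.6 = 18.8 mm.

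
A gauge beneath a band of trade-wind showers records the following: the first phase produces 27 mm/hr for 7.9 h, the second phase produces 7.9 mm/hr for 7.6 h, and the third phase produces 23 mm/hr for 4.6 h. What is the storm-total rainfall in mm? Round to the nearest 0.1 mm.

Total = Σ Rᵢ Δtᵢ = 27 × 7.9 + 7.9 × 7.6 + 23 × 4.6
      = 213.3 + 60.04 + 105.8 = 379.1 mm.

total ≈ 379.1 mm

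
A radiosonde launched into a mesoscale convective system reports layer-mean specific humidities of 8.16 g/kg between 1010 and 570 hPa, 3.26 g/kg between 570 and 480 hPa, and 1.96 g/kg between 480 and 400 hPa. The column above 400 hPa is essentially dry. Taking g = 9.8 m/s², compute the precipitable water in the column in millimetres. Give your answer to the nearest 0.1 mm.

PW ≈ 41.2 mm

Precipitable water is the column-integrated vapour mass per unit area: PW = (1/g) Σ q̄ Δp, with q in kg/kg and Δp in Pa (1 kg/m² of water = 1 mm).
Layer 1010–570 hPa: Δp = 440 hPa = 44000 Pa, q̄ = 0.00816 kg/kg → 0.00816 × 44000 / 9.8 = 36.64 mm
Layer 570–480 hPa: Δp = 90 hPa = 9000 Pa, q̄ = 0.00326 kg/kg → 0.00326 × 9000 / 9.8 = 2.99 mm
Layer 480–400 hPa: Δp = 80 hPa = 8000 Pa, q̄ = 0.00196 kg/kg → 0.00196 × 8000 / 9.8 = 1.60 mm
PW = 36.64 + 2.99 + 1.60 = 41.23 ≈ 41.2 mm.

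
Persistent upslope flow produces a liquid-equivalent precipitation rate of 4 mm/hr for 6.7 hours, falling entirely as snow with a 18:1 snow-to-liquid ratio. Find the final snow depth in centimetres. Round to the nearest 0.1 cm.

Liquid-equivalent depth = 4 × 6.7 = 26.8 mm.
Snow depth = 26.8 mm × 18 = 482.4 mm = 48.2 cm.

snow depth ≈ 48.2 cm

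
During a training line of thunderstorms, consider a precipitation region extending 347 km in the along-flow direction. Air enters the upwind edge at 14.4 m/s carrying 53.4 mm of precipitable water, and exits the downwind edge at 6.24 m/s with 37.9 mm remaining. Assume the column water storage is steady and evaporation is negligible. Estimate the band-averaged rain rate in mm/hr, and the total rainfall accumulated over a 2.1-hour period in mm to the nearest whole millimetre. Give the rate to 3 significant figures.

R ≈ 5.52 mm/hr; total ≈ 12 mm

Column moisture flux per unit crosswind length is F = V × PW.
Inflow: F_in = 14.4 × 53.4 = 768.96 mm·m/s
Outflow: F_out = 6.24 × 37.9 = 236.496 mm·m/s
Steady-state rate R = (F_in − F_out)/L = (768.96 − 236.496) / 347000 m = 1.534e-03 mm/s.
R = 1.534e-03 × 3600 = 5.52 mm/hr.
Over 2.1 h: total = 5.52 × 2.1 = 11.592 ≈ 12 mm.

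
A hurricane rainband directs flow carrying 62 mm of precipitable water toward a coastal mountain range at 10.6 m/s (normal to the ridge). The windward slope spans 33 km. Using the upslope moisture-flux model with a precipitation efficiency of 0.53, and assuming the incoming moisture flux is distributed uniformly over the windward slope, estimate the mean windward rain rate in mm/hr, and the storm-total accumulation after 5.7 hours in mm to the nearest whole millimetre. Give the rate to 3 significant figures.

Incoming column moisture flux per unit ridge length: F = V × PW = 10.6 × 62 = 657.2 mm·m/s.
Spread over the 33 km slope with efficiency ε = 0.53: R = ε·F/W = 0.53 × 657.2 / 33000 m = 1.056e-02 mm/s.
R = 1.056e-02 × 3600 = 38.0 mm/hr.
Over 5.7 h: total = 38.0 × 5.7 = 216.6 ≈ 217 mm.

R ≈ 38.0 mm/hr; total ≈ 217 mm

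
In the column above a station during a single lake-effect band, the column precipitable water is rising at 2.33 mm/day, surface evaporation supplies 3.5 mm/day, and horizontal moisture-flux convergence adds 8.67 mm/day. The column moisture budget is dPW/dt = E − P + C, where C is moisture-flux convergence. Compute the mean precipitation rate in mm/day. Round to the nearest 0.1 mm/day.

dPW/dt = +2.33 mm/day.
P = E + C − dPW/dt = 3.5 + (8.67) − (+2.33) = 9.8 mm/day.

P ≈ 9.8 mm/day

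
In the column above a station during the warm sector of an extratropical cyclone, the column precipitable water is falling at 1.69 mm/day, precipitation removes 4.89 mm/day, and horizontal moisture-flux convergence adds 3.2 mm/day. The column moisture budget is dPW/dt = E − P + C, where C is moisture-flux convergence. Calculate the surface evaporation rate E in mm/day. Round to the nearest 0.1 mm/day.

E ≈ 0.0 mm/day

dPW/dt = -1.69 mm/day.
E = dPW/dt + P − C = (-1.69) + 4.89 − (3.2) = 0.0 mm/day.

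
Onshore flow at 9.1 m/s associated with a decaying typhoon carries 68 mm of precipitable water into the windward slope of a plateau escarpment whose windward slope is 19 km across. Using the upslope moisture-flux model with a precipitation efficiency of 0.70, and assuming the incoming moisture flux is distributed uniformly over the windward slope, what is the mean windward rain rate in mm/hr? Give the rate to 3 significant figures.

Incoming column moisture flux per unit ridge length: F = V × PW = 9.1 × 68 = 618.8 mm·m/s.
Spread over the 19 km slope with efficiency ε = 0.70: R = ε·F/W = 0.70 × 618.8 / 19000 m = 2.280e-02 mm/s.
R = 2.280e-02 × 3600 = 82.1 mm/hr.

R ≈ 82.1 mm/hr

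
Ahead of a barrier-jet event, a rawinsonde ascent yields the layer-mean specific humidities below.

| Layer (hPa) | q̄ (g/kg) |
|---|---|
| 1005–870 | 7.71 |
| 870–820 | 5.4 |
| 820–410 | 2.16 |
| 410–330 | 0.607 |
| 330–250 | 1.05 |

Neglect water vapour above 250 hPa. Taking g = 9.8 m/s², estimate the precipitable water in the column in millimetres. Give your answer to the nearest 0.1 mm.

Precipitable water is the column-integrated vapour mass per unit area: PW = (1/g) Σ q̄ Δp, with q in kg/kg and Δp in Pa (1 kg/m² of water = 1 mm).
Layer 1005–870 hPa: Δp = 135 hPa = 13500 Pa, q̄ = 0.00771 kg/kg → 0.00771 × 13500 / 9.8 = 10.62 mm
Layer 870–820 hPa: Δp = 50 hPa = 5000 Pa, q̄ = 0.0054 kg/kg → 0.0054 × 5000 / 9.8 = 2.76 mm
Layer 820–410 hPa: Δp = 410 hPa = 41000 Pa, q̄ = 0.00216 kg/kg → 0.00216 × 41000 / 9.8 = 9.04 mm
Layer 410–330 hPa: Δp = 80 hPa = 8000 Pa, q̄ = 0.000607 kg/kg → 0.000607 × 8000 / 9.8 = 0.50 mm
Layer 330–250 hPa: Δp = 80 hPa = 8000 Pa, q̄ = 0.00105 kg/kg → 0.00105 × 8000 / 9.8 = 0.86 mm
PW = 10.62 + 2.76 + 9.04 + 0.50 + 0.86 = 23.78 ≈ 23.8 mm.

PW ≈ 23.8 mm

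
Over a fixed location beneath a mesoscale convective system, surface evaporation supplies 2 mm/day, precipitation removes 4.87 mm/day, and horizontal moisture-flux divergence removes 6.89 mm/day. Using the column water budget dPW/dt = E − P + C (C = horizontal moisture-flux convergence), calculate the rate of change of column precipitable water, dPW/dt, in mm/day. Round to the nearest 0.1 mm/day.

dPW/dt = E − P + C = 2 − 4.87 + (-6.89) = -9.8 mm/day.

dPW/dt ≈ -9.8 mm/day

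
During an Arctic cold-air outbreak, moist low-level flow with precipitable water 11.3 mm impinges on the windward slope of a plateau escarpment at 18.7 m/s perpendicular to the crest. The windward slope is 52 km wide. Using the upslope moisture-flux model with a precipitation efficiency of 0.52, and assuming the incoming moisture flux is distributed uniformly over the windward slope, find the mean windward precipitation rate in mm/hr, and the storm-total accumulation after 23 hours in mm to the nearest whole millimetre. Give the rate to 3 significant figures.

R ≈ 7.61 mm/hr; total ≈ 175 mm

Incoming column moisture flux per unit ridge length: F = V × PW = 18.7 × 11.3 = 211.31 mm·m/s.
Spread over the 52 km slope with efficiency ε = 0.52: R = ε·F/W = 0.52 × 211.31 / 52000 m = 2.113e-03 mm/s.
R = 2.113e-03 × 3600 = 7.61 mm/hr.
Over 23 h: total = 7.61 × 23 = 175.03 ≈ 175 mm.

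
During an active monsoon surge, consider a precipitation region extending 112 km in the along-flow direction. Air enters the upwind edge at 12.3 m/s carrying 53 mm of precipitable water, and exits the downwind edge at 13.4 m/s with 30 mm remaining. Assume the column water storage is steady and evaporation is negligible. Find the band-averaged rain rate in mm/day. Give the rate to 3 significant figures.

R ≈ 193 mm/day

Column moisture flux per unit crosswind length is F = V × PW.
Inflow: F_in = 12.3 × 53 = 651.9 mm·m/s
Outflow: F_out = 13.4 × 30 = 402 mm·m/s
Steady-state rate R = (F_in − F_out)/L = (651.9 − 402) / 112000 m = 2.231e-03 mm/s.
R = 2.231e-03 × 3600 × 24 = 193 mm/day.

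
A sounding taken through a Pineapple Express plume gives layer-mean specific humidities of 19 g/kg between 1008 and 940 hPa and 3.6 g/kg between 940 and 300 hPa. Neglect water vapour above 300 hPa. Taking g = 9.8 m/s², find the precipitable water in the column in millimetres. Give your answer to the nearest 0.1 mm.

Precipitable water is the column-integrated vapour mass per unit area: PW = (1/g) Σ q̄ Δp, with q in kg/kg and Δp in Pa (1 kg/m² of water = 1 mm).
Layer 1008–940 hPa: Δp = 68 hPa = 6800 Pa, q̄ = 0.019 kg/kg → 0.019 × 6800 / 9.8 = 13.18 mm
Layer 940–300 hPa: Δp = 640 hPa = 64000 Pa, q̄ = 0.0036 kg/kg → 0.0036 × 64000 / 9.8 = 23.51 mm
PW = 13.18 + 23.51 = 36.69 ≈ 36.7 mm.

PW ≈ 36.7 mm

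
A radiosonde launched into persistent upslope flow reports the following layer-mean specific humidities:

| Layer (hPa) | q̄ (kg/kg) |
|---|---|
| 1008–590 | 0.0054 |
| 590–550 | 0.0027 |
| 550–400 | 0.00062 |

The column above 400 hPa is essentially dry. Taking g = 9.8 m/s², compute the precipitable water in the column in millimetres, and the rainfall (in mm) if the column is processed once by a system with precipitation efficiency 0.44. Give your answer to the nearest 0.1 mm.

PW ≈ 25.1 mm; rainfall ≈ 11.0 mm

Precipitable water is the column-integrated vapour mass per unit area: PW = (1/g) Σ q̄ Δp, with q in kg/kg and Δp in Pa (1 kg/m² of water = 1 mm).
Layer 1008–590 hPa: Δp = 418 hPa = 41800 Pa, q̄ = 0.0054 kg/kg → 0.0054 × 41800 / 9.8 = 23.03 mm
Layer 590–550 hPa: Δp = 40 hPa = 4000 Pa, q̄ = 0.0027 kg/kg → 0.0027 × 4000 / 9.8 = 1.10 mm
Layer 550–400 hPa: Δp = 150 hPa = 15000 Pa, q̄ = 0.00062 kg/kg → 0.00062 × 15000 / 9.8 = 0.95 mm
PW = 23.03 + 1.10 + 0.95 = 25.08 ≈ 25.1 mm.
Rainfall = ε × PW = 0.44 × 25.1 = 11.0 mm.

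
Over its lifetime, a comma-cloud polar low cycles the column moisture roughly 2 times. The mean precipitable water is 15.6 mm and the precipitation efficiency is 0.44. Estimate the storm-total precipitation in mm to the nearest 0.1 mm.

precipitation ≈ 13.7 mm

Each cycle deposits ε × PW = 0.44 × 15.6 = 6.864 mm.
Over 2 cycles: 2 × 6.864 = 13.7 mm.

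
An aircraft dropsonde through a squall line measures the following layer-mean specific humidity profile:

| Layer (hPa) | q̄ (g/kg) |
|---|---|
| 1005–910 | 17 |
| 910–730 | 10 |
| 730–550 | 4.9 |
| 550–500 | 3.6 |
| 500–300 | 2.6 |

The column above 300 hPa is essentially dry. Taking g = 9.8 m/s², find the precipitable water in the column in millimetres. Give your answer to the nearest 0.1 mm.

Precipitable water is the column-integrated vapour mass per unit area: PW = (1/g) Σ q̄ Δp, with q in kg/kg and Δp in Pa (1 kg/m² of water = 1 mm).
Layer 1005–910 hPa: Δp = 95 hPa = 9500 Pa, q̄ = 0.017 kg/kg → 0.017 × 9500 / 9.8 = 16.48 mm
Layer 910–730 hPa: Δp = 180 hPa = 18000 Pa, q̄ = 0.01 kg/kg → 0.01 × 18000 / 9.8 = 18.37 mm
Layer 730–550 hPa: Δp = 180 hPa = 18000 Pa, q̄ = 0.0049 kg/kg → 0.0049 × 18000 / 9.8 = 9.00 mm
Layer 550–500 hPa: Δp = 50 hPa = 5000 Pa, q̄ = 0.0036 kg/kg → 0.0036 × 5000 / 9.8 = 1.84 mm
Layer 500–300 hPa: Δp = 200 hPa = 20000 Pa, q̄ = 0.0026 kg/kg → 0.0026 × 20000 / 9.8 = 5.31 mm
PW = 16.48 + 18.37 + 9.00 + 1.84 + 5.31 = 51.00 ≈ 51.0 mm.

PW ≈ 51.0 mm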